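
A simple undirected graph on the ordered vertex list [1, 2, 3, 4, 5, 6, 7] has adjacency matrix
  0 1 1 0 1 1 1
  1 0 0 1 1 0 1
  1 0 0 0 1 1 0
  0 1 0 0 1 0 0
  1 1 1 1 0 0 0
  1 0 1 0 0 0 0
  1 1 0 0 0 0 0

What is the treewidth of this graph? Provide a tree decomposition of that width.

The largest bag has 3 vertices, giving width 2; this decomposition certifies tw(G) ≤ 2. On the other hand G contains the 3-clique {1, 2, 5}. A clique must lie in a single bag of any decomposition, so no decomposition can have width below 2. Combining the bounds, tw(G) = 2.

Treewidth 2.
Bags: B1 = {2, 4, 5}  B2 = {1, 2, 5}  B3 = {1, 3, 5}  B4 = {1, 2, 7}  B5 = {1, 3, 6}
Tree: B1–B2, B2–B3, B2–B4, B3–B5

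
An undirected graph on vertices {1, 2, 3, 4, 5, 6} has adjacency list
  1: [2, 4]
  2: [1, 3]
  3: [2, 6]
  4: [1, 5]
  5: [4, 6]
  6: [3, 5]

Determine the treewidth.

A width-2 tree decomposition is:
Bags: B1 = {2, 3, 6}  B2 = {1, 2, 6}  B3 = {1, 4, 6}  B4 = {4, 5, 6}
Tree: B1–B2, B2–B3, B3–B4
Every bag has size at most 3, so the width is 3 − 1 = 2 and tw(G) ≤ 2. For the lower bound, G contains the cycle 6–3–2–1–4–5–6, so G is not a forest; only forests have treewidth ≤ 1, hence tw(G) ≥ 2. Therefore the treewidth is 2.

2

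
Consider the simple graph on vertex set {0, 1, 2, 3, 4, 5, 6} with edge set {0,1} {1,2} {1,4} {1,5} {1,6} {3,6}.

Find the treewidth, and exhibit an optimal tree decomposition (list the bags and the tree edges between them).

Treewidth 1.
One such decomposition:
Bags: B1 = {1, 4}  B2 = {0, 1}  B3 = {1, 5}  B4 = {1, 6}  B5 = {3, 6}  B6 = {1, 2}
Tree: B1–B2, B1–B3, B2–B4, B4–B5, B3–B6

Every bag has size at most 2, so the width is 2 − 1 = 1 and tw(G) ≤ 1. Since G has at least one edge (e.g. 1–4), it is not an edgeless graph, so tw(G) ≥ 1. The upper and lower bounds meet at 1, so that is the treewidth.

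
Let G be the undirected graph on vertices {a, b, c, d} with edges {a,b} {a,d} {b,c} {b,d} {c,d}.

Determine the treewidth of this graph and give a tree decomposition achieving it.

Every bag has size at most 3, so the width is 3 − 1 = 2 and tw(G) ≤ 2. Conversely, {b, c, d} is a clique of size 3, and the vertices of any clique must share a bag in every tree decomposition; so some bag has ≥ 3 vertices and tw(G) ≥ 2. Combining the bounds, tw(G) = 2.

Treewidth 2.
Bags: B1 = {a, b, d}  B2 = {b, c, d}
Tree: B1–B2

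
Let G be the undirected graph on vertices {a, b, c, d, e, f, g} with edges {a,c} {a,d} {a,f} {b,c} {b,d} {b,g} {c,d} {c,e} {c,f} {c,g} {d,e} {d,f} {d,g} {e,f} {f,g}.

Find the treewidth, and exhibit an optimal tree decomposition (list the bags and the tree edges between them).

Treewidth 3.
Bags: B1 = {c, d, f, g}  B2 = {b, c, d, g}  B3 = {a, c, d, f}  B4 = {c, d, e, f}
Tree: B1–B2, B1–B3, B1–B4

Each bag holds 4 vertices, so the decomposition has width 3, which upper-bounds the treewidth. Conversely, {c, d, f, g} is a clique of size 4, and the vertices of any clique must share a bag in every tree decomposition; so some bag has ≥ 4 vertices and tw(G) ≥ 3. Therefore the treewidth is 3.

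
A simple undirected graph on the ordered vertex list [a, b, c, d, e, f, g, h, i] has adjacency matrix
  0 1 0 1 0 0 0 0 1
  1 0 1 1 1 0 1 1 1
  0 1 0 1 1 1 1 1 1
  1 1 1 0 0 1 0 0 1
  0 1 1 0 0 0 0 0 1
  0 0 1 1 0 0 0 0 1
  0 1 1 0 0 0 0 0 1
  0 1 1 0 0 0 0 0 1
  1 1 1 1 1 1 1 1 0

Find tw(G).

3

A width-3 tree decomposition is:
Bags: B1 = {b, c, g, i}  B2 = {b, c, d, i}  B3 = {c, d, f, i}  B4 = {b, c, h, i}  B5 = {b, c, e, i}  B6 = {a, b, d, i}
Tree: B1–B2, B2–B3, B1–B4, B1–B5, B2–B6
Each bag holds 4 vertices, so the decomposition has width 3, which upper-bounds the treewidth. Conversely, {c, d, f, i} is a clique of size 4, and the vertices of any clique must share a bag in every tree decomposition; so some bag has ≥ 4 vertices and tw(G) ≥ 3. The upper and lower bounds meet at 3, so that is the treewidth.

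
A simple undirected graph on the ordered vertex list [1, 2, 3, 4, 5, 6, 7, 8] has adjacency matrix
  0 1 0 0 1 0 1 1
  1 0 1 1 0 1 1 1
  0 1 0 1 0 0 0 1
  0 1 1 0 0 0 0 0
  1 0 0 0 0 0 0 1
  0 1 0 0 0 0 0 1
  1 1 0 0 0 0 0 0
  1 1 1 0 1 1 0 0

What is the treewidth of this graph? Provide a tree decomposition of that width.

Each bag holds 3 vertices, so the decomposition has width 2, which upper-bounds the treewidth. For the lower bound, the 3 vertices {1, 2, 8} are pairwise adjacent, and any tree decomposition puts a clique entirely inside one bag — forcing width ≥ 2. Combining the bounds, tw(G) = 2.

Treewidth 2.
One optimal decomposition is:
Bags: B1 = {1, 2, 8}  B2 = {2, 3, 8}  B3 = {2, 6, 8}  B4 = {2, 3, 4}  B5 = {1, 2, 7}  B6 = {1, 5, 8}
Tree: B1–B2, B2–B3, B2–B4, B1–B5, B1–B6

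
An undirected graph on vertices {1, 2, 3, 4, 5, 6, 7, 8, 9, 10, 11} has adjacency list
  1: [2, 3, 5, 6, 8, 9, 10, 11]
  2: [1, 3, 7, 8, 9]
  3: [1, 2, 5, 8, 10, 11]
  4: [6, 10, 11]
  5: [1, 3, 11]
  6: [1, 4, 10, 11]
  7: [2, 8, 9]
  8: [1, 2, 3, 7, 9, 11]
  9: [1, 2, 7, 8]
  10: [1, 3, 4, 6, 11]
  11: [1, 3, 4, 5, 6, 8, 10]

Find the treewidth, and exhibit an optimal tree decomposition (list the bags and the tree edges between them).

The largest bag has 4 vertices, giving width 3; this decomposition certifies tw(G) ≤ 3. Conversely, {1, 2, 8, 9} is a clique of size 4, and the vertices of any clique must share a bag in every tree decomposition; so some bag has ≥ 4 vertices and tw(G) ≥ 3. Hence tw(G) = 3 exactly.

Treewidth 3.
Bags: B1 = {1, 3, 10, 11}  B2 = {1, 6, 10, 11}  B3 = {1, 3, 8, 11}  B4 = {1, 2, 3, 8}  B5 = {1, 2, 8, 9}  B6 = {1, 3, 5, 11}  B7 = {2, 7, 8, 9}  B8 = {4, 6, 10, 11}
Tree: B1–B2, B1–B3, B3–B4, B4–B5, B1–B6, B5–B7, B2–B8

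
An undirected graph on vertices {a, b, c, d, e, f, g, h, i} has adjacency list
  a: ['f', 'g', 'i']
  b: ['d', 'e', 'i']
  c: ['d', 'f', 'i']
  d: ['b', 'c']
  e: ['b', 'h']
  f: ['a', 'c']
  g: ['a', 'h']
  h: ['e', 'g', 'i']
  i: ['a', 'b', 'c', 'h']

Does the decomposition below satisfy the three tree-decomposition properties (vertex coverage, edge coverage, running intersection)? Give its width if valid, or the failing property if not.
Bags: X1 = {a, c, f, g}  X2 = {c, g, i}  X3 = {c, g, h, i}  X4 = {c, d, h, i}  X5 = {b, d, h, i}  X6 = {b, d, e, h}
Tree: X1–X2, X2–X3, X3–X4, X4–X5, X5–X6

No — edge (a,i) lies in no bag.

A tree decomposition must satisfy three properties: every vertex lies in some bag; for every edge, both endpoints lie together in some bag; and for every vertex, the bags containing it form a connected subtree. Here edge (a,i) lies in no bag, so the decomposition is invalid.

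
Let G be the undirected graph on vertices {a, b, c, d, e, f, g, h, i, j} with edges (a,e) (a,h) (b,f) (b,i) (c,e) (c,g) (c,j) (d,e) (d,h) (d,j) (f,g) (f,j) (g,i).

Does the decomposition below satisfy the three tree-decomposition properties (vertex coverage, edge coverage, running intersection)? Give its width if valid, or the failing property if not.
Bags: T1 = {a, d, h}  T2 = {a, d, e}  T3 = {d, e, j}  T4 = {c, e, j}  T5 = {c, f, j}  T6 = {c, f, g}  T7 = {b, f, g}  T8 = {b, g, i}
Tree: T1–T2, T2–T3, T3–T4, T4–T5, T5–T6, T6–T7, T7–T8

Yes; width 2.

Every vertex of G appears in some bag (union = {a, b, c, d, e, f, g, h, i, j}); every edge is covered by a bag; and for each vertex v the set of bags containing v is connected in the bag tree. The decomposition is therefore valid. The largest bag has 3 vertices, so the width is 2.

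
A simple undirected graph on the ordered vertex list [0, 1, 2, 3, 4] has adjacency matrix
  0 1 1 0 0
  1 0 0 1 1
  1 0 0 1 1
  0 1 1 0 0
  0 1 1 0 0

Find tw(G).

A width-2 tree decomposition is:
Bags: B1 = {0, 1, 2}  B2 = {1, 2, 4}  B3 = {1, 2, 3}
Tree: B1–B2, B2–B3
Each bag holds 3 vertices, so the decomposition has width 2, which upper-bounds the treewidth. Since 1–0–2–4–1 is a cycle in G, G is not acyclic. Forests are exactly the graphs of treewidth ≤ 1, so tw(G) ≥ 2. Hence tw(G) = 2 exactly.

2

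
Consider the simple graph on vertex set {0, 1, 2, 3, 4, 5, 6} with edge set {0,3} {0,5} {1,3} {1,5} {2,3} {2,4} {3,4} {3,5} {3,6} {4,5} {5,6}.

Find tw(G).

A width-2 tree decomposition is:
Bags: B1 = {0, 3, 5}  B2 = {1, 3, 5}  B3 = {3, 5, 6}  B4 = {3, 4, 5}  B5 = {2, 3, 4}
Tree: B1–B2, B1–B3, B2–B4, B4–B5
Each bag holds 3 vertices, so the decomposition has width 2, which upper-bounds the treewidth. For the lower bound, the 3 vertices {2, 3, 4} are pairwise adjacent, and any tree decomposition puts a clique entirely inside one bag — forcing width ≥ 2. The upper and lower bounds meet at 2, so that is the treewidth.

2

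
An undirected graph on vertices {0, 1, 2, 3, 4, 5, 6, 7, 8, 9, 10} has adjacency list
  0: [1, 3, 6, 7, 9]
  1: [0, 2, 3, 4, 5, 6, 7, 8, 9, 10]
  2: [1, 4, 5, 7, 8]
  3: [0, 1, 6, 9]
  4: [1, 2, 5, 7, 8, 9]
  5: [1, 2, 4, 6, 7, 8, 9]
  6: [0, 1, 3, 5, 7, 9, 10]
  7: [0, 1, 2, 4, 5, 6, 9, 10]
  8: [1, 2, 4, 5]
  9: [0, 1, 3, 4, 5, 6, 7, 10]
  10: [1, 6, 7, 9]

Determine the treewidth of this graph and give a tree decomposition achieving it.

Treewidth 4.
One such decomposition:
Bags: B1 = {1, 5, 6, 7, 9}  B2 = {0, 1, 6, 7, 9}  B3 = {1, 6, 7, 9, 10}  B4 = {1, 4, 5, 7, 9}  B5 = {1, 2, 4, 5, 7}  B6 = {1, 2, 4, 5, 8}  B7 = {0, 1, 3, 6, 9}
Tree: B1–B2, B2–B3, B1–B4, B4–B5, B5–B6, B2–B7

The largest bag has 5 vertices, giving width 4; this decomposition certifies tw(G) ≤ 4. On the other hand G contains the 5-clique {1, 2, 4, 5, 8}. A clique must lie in a single bag of any decomposition, so no decomposition can have width below 4. Combining the bounds, tw(G) = 4.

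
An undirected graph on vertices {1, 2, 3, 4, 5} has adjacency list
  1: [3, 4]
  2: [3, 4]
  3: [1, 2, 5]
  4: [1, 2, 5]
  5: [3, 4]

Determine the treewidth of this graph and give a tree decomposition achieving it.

The largest bag has 3 vertices, giving width 2; this decomposition certifies tw(G) ≤ 2. The edges 4–2–3–5–4 form a cycle, so G is not a tree and its treewidth is at least 2. The upper and lower bounds meet at 2, so that is the treewidth.

Treewidth 2.
One such decomposition:
Bags: B1 = {2, 3, 4}  B2 = {3, 4, 5}  B3 = {1, 3, 4}
Tree: B1–B2, B2–B3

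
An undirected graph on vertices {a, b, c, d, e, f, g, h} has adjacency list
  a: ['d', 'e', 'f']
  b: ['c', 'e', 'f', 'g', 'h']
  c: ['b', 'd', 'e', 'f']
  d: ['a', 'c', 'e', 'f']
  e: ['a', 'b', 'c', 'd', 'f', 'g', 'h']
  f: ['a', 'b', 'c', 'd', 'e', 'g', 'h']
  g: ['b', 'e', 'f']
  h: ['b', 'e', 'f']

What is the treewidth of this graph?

A width-3 tree decomposition is:
Bags: B1 = {a, d, e, f}  B2 = {c, d, e, f}  B3 = {b, c, e, f}  B4 = {b, e, f, h}  B5 = {b, e, f, g}
Tree: B1–B2, B2–B3, B3–B4, B3–B5
Each bag holds 4 vertices, so the decomposition has width 3, which upper-bounds the treewidth. Conversely, {c, d, e, f} is a clique of size 4, and the vertices of any clique must share a bag in every tree decomposition; so some bag has ≥ 4 vertices and tw(G) ≥ 3. Combining the bounds, tw(G) = 3.

3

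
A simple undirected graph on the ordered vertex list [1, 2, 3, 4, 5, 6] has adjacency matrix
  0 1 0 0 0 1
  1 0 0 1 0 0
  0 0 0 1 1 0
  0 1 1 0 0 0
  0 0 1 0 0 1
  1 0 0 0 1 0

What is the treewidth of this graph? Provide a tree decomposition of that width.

Treewidth 2.
Bags: B1 = {3, 5, 6}  B2 = {1, 3, 6}  B3 = {1, 2, 3}  B4 = {2, 3, 4}
Tree: B1–B2, B2–B3, B3–B4

Each bag holds 3 vertices, so the decomposition has width 2, which upper-bounds the treewidth. The edges 3–5–6–1–2–4–3 form a cycle, so G is not a tree and its treewidth is at least 2. Hence tw(G) = 2 exactly.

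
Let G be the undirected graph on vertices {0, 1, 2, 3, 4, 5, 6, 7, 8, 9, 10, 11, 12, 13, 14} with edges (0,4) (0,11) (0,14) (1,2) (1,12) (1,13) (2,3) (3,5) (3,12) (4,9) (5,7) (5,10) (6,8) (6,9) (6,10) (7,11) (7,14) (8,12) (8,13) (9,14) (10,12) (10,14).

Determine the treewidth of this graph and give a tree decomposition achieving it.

The largest bag has 4 vertices, giving width 3; this decomposition certifies tw(G) ≤ 3. For the lower bound: the 4 vertex sets {1,2,13}, {3}, {12}, {5,6,8,10} are disjoint, each induces a connected subgraph, and every pair is joined by at least one edge of G. Contracting each set to a single vertex therefore yields K_{4} as a minor, and since treewidth is minor-monotone, tw(G) ≥ tw(K_{4}) = 3. Hence tw(G) = 3 exactly.

Treewidth 3.
One such decomposition:
Bags: B1 = {1, 2, 3, 13}  B2 = {1, 3, 12, 13}  B3 = {3, 8, 12, 13}  B4 = {3, 5, 8, 12}  B5 = {5, 8, 10, 12}  B6 = {5, 6, 8, 10}  B7 = {5, 6, 7, 10}  B8 = {6, 7, 10, 14}  B9 = {6, 7, 9, 14}  B10 = {7, 9, 11, 14}  B11 = {0, 9, 11, 14}  B12 = {0, 4, 9, 11}
Tree: B1–B2, B2–B3, B3–B4, B4–B5, B5–B6, B6–B7, B7–B8, B8–B9, B9–B10, B10–B11, B11–B12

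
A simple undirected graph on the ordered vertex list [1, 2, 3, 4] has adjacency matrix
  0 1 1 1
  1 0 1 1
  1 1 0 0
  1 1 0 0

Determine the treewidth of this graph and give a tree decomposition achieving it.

Treewidth 2.
One optimal decomposition is:
Bags: B1 = {1, 2, 4}  B2 = {1, 2, 3}
Tree: B1–B2

The largest bag has 3 vertices, giving width 2; this decomposition certifies tw(G) ≤ 2. On the other hand G contains the 3-clique {1, 2, 3}. A clique must lie in a single bag of any decomposition, so no decomposition can have width below 2. Therefore the treewidth is 2.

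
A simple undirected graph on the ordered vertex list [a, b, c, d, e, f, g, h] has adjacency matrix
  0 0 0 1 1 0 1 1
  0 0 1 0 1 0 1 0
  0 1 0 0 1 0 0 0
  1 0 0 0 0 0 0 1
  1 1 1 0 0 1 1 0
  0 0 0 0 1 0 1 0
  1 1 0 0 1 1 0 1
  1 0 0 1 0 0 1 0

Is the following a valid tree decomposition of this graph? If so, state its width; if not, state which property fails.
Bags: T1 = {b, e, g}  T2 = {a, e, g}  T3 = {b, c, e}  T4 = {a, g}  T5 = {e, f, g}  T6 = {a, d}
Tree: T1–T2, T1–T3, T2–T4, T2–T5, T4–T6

No — vertex h appears in no bag.

A tree decomposition must satisfy three properties: every vertex lies in some bag; for every edge, both endpoints lie together in some bag; and for every vertex, the bags containing it form a connected subtree. Here vertex h appears in no bag, so the decomposition is invalid.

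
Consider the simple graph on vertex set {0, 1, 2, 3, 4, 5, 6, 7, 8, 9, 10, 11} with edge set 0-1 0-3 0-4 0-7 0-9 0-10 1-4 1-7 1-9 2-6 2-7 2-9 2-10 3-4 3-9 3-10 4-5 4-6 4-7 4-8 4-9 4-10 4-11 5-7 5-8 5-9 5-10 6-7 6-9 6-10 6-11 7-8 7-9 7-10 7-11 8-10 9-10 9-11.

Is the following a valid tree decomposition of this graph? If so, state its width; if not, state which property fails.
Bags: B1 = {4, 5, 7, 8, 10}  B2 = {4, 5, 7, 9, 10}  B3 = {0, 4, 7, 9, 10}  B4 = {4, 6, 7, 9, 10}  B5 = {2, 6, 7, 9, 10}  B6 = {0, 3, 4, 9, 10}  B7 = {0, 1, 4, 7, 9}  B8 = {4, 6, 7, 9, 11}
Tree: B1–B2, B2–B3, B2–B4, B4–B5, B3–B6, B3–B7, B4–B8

Vertex coverage: the bags together contain {0, 1, 2, 3, 4, 5, 6, 7, 8, 9, 10, 11}, the full vertex set. Edge coverage: each edge of G has both endpoints in at least one bag. Running intersection: for every vertex, the bags containing it form a connected subtree. All three properties hold, so this is a valid tree decomposition of width max|bag| − 1 = 4, and hence tw(G) ≤ 4.

Yes; width 4.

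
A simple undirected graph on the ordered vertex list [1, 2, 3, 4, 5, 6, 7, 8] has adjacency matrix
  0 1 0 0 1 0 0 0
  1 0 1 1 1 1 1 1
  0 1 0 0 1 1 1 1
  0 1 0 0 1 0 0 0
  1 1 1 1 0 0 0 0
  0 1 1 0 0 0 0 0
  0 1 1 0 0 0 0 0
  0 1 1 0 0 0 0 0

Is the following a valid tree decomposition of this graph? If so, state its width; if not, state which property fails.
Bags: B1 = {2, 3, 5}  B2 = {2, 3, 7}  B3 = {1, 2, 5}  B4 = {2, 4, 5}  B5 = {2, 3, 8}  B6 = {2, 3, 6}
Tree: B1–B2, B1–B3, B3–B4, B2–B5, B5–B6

Vertex coverage: the bags together contain {1, 2, 3, 4, 5, 6, 7, 8}, the full vertex set. Edge coverage: each edge of G has both endpoints in at least one bag. Running intersection: for every vertex, the bags containing it form a connected subtree. All three properties hold, so this is a valid tree decomposition of width max|bag| − 1 = 2, and hence tw(G) ≤ 2.

Yes; width 2.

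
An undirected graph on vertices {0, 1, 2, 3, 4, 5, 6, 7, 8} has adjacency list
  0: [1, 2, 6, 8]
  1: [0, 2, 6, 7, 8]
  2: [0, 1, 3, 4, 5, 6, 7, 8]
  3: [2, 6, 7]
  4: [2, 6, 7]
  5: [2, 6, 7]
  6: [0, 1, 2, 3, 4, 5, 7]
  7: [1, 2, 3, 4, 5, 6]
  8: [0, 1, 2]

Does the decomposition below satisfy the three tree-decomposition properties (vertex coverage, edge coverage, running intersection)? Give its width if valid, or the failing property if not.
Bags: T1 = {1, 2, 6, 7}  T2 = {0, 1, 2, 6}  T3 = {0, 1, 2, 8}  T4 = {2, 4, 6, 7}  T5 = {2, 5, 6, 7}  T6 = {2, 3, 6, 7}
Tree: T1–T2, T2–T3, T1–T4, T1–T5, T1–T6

Yes; width 3.

Every vertex of G appears in some bag (union = {0, 1, 2, 3, 4, 5, 6, 7, 8}); every edge is covered by a bag; and for each vertex v the set of bags containing v is connected in the bag tree. The decomposition is therefore valid. The largest bag has 4 vertices, so the width is 3.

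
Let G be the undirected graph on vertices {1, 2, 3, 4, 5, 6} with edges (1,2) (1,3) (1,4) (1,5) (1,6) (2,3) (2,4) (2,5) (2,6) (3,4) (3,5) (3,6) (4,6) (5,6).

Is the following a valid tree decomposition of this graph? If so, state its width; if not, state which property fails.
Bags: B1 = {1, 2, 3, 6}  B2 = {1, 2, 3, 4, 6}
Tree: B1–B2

A tree decomposition must satisfy three properties: every vertex lies in some bag; for every edge, both endpoints lie together in some bag; and for every vertex, the bags containing it form a connected subtree. Here vertex 5 appears in no bag, so the decomposition is invalid.

No — vertex 5 appears in no bag.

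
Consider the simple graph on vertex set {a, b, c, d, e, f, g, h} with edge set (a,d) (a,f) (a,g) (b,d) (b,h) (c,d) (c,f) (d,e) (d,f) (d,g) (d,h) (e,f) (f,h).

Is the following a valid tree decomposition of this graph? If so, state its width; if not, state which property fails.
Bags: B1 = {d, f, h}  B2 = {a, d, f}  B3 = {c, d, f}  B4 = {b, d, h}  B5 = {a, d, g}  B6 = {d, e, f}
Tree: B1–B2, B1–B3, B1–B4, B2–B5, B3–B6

Every vertex of G appears in some bag (union = {a, b, c, d, e, f, g, h}); every edge is covered by a bag; and for each vertex v the set of bags containing v is connected in the bag tree. The decomposition is therefore valid. The largest bag has 3 vertices, so the width is 2.

Yes; width 2.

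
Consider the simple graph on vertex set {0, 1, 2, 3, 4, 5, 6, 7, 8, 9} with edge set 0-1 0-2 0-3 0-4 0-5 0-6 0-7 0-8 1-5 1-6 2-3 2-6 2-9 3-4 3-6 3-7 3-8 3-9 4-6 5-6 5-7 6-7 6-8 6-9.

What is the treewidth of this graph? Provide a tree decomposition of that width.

Treewidth 3.
One such decomposition:
Bags: B1 = {0, 3, 6, 7}  B2 = {0, 3, 6, 8}  B3 = {0, 2, 3, 6}  B4 = {0, 5, 6, 7}  B5 = {0, 3, 4, 6}  B6 = {2, 3, 6, 9}  B7 = {0, 1, 5, 6}
Tree: B1–B2, B1–B3, B1–B4, B3–B5, B3–B6, B4–B7

Each bag holds 4 vertices, so the decomposition has width 3, which upper-bounds the treewidth. Conversely, {0, 1, 5, 6} is a clique of size 4, and the vertices of any clique must share a bag in every tree decomposition; so some bag has ≥ 4 vertices and tw(G) ≥ 3. The upper and lower bounds meet at 3, so that is the treewidth.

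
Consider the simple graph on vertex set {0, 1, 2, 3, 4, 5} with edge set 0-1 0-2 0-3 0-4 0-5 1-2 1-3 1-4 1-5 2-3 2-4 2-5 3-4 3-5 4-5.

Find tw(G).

A width-5 tree decomposition is:
Bags: B1 = {0, 1, 2, 3, 4, 5}
Tree: (single bag)
A single bag containing all 6 vertices is trivially a valid decomposition of width 5. On the other hand G contains the 6-clique {0, 1, 2, 3, 4, 5}. A clique must lie in a single bag of any decomposition, so no decomposition can have width below 5. Combining the bounds, tw(G) = 5.

5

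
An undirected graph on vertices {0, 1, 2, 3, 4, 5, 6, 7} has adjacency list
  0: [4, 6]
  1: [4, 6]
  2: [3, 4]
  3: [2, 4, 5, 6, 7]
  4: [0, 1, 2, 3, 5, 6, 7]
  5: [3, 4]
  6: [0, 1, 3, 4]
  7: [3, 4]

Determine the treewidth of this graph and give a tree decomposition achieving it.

Treewidth 2.
Bags: B1 = {3, 4, 7}  B2 = {3, 4, 6}  B3 = {3, 4, 5}  B4 = {1, 4, 6}  B5 = {0, 4, 6}  B6 = {2, 3, 4}
Tree: B1–B2, B1–B3, B2–B4, B4–B5, B2–B6

Every bag has size at most 3, so the width is 3 − 1 = 2 and tw(G) ≤ 2. On the other hand G contains the 3-clique {0, 4, 6}. A clique must lie in a single bag of any decomposition, so no decomposition can have width below 2. Hence tw(G) = 2 exactly.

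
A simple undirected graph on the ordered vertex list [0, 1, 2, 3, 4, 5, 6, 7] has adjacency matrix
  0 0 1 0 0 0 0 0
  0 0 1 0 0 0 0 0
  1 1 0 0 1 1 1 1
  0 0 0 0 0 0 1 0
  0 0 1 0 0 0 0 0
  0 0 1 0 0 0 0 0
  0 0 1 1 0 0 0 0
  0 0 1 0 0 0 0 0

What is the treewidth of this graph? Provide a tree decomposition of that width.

Treewidth 1.
One optimal decomposition is:
Bags: B1 = {0, 2}  B2 = {1, 2}  B3 = {2, 6}  B4 = {2, 7}  B5 = {3, 6}  B6 = {2, 5}  B7 = {2, 4}
Tree: B1–B2, B2–B3, B2–B4, B3–B5, B3–B6, B1–B7

The largest bag has 2 vertices, giving width 1; this decomposition certifies tw(G) ≤ 1. G has an edge, so its treewidth is at least 1. Combining the bounds, tw(G) = 1.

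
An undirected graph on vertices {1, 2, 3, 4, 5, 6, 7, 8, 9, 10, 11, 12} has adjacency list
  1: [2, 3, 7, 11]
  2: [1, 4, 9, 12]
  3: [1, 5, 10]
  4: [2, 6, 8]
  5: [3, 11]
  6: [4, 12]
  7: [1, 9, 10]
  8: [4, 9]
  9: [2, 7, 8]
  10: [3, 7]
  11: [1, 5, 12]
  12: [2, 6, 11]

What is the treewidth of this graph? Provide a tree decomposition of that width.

The largest bag has 4 vertices, giving width 3; this decomposition certifies tw(G) ≤ 3. For the lower bound: the 4 vertex sets {4,6,8}, {12}, {2}, {1,7,9,11} are disjoint, each induces a connected subgraph, and every pair is joined by at least one edge of G. Contracting each set to a single vertex therefore yields K_{4} as a minor, and since treewidth is minor-monotone, tw(G) ≥ tw(K_{4}) = 3. Hence tw(G) = 3 exactly.

Treewidth 3.
One optimal decomposition is:
Bags: B1 = {4, 6, 8, 12}  B2 = {2, 4, 8, 12}  B3 = {2, 8, 9, 12}  B4 = {2, 9, 11, 12}  B5 = {1, 2, 9, 11}  B6 = {1, 7, 9, 11}  B7 = {1, 5, 7, 11}  B8 = {1, 3, 5, 7}  B9 = {3, 5, 7, 10}
Tree: B1–B2, B2–B3, B3–B4, B4–B5, B5–B6, B6–B7, B7–B8, B8–B9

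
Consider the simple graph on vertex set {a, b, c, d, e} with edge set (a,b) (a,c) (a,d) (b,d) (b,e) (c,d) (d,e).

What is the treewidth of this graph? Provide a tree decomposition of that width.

Every bag has size at most 3, so the width is 3 − 1 = 2 and tw(G) ≤ 2. For the lower bound, the 3 vertices {b, d, e} are pairwise adjacent, and any tree decomposition puts a clique entirely inside one bag — forcing width ≥ 2. Hence tw(G) = 2 exactly.

Treewidth 2.
Bags: B1 = {a, b, d}  B2 = {b, d, e}  B3 = {a, c, d}
Tree: B1–B2, B1–B3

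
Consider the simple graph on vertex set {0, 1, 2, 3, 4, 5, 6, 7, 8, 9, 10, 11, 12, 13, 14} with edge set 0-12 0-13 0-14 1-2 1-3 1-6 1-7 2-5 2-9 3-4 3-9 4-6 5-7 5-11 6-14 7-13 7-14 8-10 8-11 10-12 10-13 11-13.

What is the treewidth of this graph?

3

A width-3 tree decomposition is:
Bags: B1 = {0, 8, 10, 12}  B2 = {0, 8, 10, 13}  B3 = {0, 8, 11, 13}  B4 = {0, 11, 13, 14}  B5 = {7, 11, 13, 14}  B6 = {5, 7, 11, 14}  B7 = {5, 6, 7, 14}  B8 = {1, 5, 6, 7}  B9 = {1, 2, 5, 6}  B10 = {1, 2, 4, 6}  B11 = {1, 2, 3, 4}  B12 = {2, 3, 4, 9}
Tree: B1–B2, B2–B3, B3–B4, B4–B5, B5–B6, B6–B7, B7–B8, B8–B9, B9–B10, B10–B11, B11–B12
Each bag holds 4 vertices, so the decomposition has width 3, which upper-bounds the treewidth. For the lower bound: the 4 vertex sets {8,10,12}, {0}, {13}, {5,7,11,14} are disjoint, each induces a connected subgraph, and every pair is joined by at least one edge of G. Contracting each set to a single vertex therefore yields K_{4} as a minor, and since treewidth is minor-monotone, tw(G) ≥ tw(K_{4}) = 3. Therefore the treewidth is 3.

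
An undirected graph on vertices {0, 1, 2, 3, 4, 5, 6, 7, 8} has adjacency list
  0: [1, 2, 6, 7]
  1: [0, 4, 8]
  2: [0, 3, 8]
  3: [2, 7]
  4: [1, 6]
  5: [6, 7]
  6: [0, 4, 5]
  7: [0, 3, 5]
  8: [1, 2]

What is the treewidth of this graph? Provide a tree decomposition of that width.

Treewidth 3.
Bags: B1 = {2, 3, 5, 7}  B2 = {0, 2, 5, 7}  B3 = {0, 2, 5, 6}  B4 = {0, 2, 6, 8}  B5 = {0, 1, 6, 8}  B6 = {1, 4, 6, 8}
Tree: B1–B2, B2–B3, B3–B4, B4–B5, B5–B6

Each bag holds 4 vertices, so the decomposition has width 3, which upper-bounds the treewidth. For the lower bound: the 4 vertex sets {3,5,7}, {2}, {0}, {1,4,6,8} are disjoint, each induces a connected subgraph, and every pair is joined by at least one edge of G. Contracting each set to a single vertex therefore yields K_{4} as a minor, and since treewidth is minor-monotone, tw(G) ≥ tw(K_{4}) = 3. Hence tw(G) = 3 exactly.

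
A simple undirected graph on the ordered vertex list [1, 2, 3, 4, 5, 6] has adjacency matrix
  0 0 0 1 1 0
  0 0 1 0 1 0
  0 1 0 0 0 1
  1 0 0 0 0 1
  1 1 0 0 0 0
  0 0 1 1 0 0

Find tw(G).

A width-2 tree decomposition is:
Bags: B1 = {1, 4, 6}  B2 = {1, 5, 6}  B3 = {2, 5, 6}  B4 = {2, 3, 6}
Tree: B1–B2, B2–B3, B3–B4
The largest bag has 3 vertices, giving width 2; this decomposition certifies tw(G) ≤ 2. For the lower bound, G contains the cycle 6–4–1–5–2–3–6, so G is not a forest; only forests have treewidth ≤ 1, hence tw(G) ≥ 2. Combining the bounds, tw(G) = 2.

2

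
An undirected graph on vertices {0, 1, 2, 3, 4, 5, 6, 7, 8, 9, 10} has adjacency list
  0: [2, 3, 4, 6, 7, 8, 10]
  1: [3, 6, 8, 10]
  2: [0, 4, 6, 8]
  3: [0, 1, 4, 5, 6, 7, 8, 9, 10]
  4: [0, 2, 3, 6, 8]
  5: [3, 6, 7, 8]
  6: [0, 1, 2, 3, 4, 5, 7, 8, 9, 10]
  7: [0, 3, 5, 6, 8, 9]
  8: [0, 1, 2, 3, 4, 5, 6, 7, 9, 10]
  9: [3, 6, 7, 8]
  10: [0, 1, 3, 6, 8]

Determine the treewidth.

A width-4 tree decomposition is:
Bags: B1 = {0, 3, 6, 7, 8}  B2 = {0, 3, 6, 8, 10}  B3 = {1, 3, 6, 8, 10}  B4 = {3, 6, 7, 8, 9}  B5 = {0, 3, 4, 6, 8}  B6 = {3, 5, 6, 7, 8}  B7 = {0, 2, 4, 6, 8}
Tree: B1–B2, B2–B3, B1–B4, B1–B5, B4–B6, B5–B7
Every bag has size at most 5, so the width is 5 − 1 = 4 and tw(G) ≤ 4. Conversely, {0, 2, 4, 6, 8} is a clique of size 5, and the vertices of any clique must share a bag in every tree decomposition; so some bag has ≥ 5 vertices and tw(G) ≥ 4. The upper and lower bounds meet at 4, so that is the treewidth.

4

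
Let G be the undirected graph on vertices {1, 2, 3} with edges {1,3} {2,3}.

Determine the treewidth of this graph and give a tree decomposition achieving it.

Treewidth 1.
One such decomposition:
Bags: B1 = {2, 3}  B2 = {1, 3}
Tree: B1–B2

Each bag holds 2 vertices, so the decomposition has width 1, which upper-bounds the treewidth. G has an edge, so its treewidth is at least 1. The upper and lower bounds meet at 1, so that is the treewidth.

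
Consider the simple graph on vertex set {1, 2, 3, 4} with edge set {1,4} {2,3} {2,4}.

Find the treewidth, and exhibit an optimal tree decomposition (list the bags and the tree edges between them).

Each bag holds 2 vertices, so the decomposition has width 1, which upper-bounds the treewidth. G has an edge, so its treewidth is at least 1. Therefore the treewidth is 1.

Treewidth 1.
Bags: B1 = {2, 3}  B2 = {2, 4}  B3 = {1, 4}
Tree: B1–B2, B2–B3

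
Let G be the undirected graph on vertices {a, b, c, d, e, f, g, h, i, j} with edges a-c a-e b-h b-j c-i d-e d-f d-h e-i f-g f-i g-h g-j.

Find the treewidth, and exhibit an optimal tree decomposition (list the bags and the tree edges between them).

The largest bag has 3 vertices, giving width 2; this decomposition certifies tw(G) ≤ 2. The edges j–b–h–g–j form a cycle, so G is not a tree and its treewidth is at least 2. Therefore the treewidth is 2.

Treewidth 2.
One optimal decomposition is:
Bags: B1 = {b, g, j}  B2 = {b, g, h}  B3 = {f, g, h}  B4 = {d, f, h}  B5 = {d, f, i}  B6 = {d, e, i}  B7 = {c, e, i}  B8 = {a, c, e}
Tree: B1–B2, B2–B3, B3–B4, B4–B5, B5–B6, B6–B7, B7–B8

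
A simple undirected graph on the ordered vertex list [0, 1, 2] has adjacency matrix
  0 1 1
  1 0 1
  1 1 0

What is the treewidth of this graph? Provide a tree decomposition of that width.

A single bag containing all 3 vertices is trivially a valid decomposition of width 2. On the other hand G contains the 3-clique {0, 1, 2}. A clique must lie in a single bag of any decomposition, so no decomposition can have width below 2. The upper and lower bounds meet at 2, so that is the treewidth.

Treewidth 2.
One optimal decomposition is:
Bags: B1 = {0, 1, 2}
Tree: (single bag)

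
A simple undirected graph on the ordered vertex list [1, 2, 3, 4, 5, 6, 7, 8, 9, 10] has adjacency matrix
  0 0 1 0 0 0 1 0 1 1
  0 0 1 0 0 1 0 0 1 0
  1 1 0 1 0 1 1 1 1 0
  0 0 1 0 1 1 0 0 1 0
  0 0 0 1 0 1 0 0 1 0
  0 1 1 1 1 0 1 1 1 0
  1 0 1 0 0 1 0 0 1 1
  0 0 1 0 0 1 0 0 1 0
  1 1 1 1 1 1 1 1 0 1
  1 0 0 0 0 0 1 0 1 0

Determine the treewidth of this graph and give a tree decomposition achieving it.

The largest bag has 4 vertices, giving width 3; this decomposition certifies tw(G) ≤ 3. For the lower bound, the 4 vertices {1, 7, 9, 10} are pairwise adjacent, and any tree decomposition puts a clique entirely inside one bag — forcing width ≥ 3. Combining the bounds, tw(G) = 3.

Treewidth 3.
Bags: B1 = {3, 6, 8, 9}  B2 = {3, 4, 6, 9}  B3 = {4, 5, 6, 9}  B4 = {3, 6, 7, 9}  B5 = {2, 3, 6, 9}  B6 = {1, 3, 7, 9}  B7 = {1, 7, 9, 10}
Tree: B1–B2, B2–B3, B1–B4, B1–B5, B4–B6, B6–B7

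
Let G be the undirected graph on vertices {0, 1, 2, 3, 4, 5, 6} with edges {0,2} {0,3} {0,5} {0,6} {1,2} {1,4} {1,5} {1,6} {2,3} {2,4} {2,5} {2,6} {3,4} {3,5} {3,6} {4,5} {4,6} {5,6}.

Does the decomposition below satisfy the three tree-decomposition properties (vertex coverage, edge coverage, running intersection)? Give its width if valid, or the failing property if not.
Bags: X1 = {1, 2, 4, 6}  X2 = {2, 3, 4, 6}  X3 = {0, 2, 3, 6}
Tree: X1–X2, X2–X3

No — vertex 5 appears in no bag.

A tree decomposition must satisfy three properties: every vertex lies in some bag; for every edge, both endpoints lie together in some bag; and for every vertex, the bags containing it form a connected subtree. Here vertex 5 appears in no bag, so the decomposition is invalid.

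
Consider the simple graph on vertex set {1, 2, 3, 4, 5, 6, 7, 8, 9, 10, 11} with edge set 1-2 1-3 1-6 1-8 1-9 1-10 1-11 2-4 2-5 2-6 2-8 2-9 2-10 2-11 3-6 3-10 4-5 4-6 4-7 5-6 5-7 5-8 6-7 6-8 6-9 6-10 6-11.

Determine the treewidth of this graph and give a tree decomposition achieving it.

Treewidth 3.
One such decomposition:
Bags: B1 = {1, 2, 6, 11}  B2 = {1, 2, 6, 8}  B3 = {2, 5, 6, 8}  B4 = {1, 2, 6, 10}  B5 = {2, 4, 5, 6}  B6 = {4, 5, 6, 7}  B7 = {1, 2, 6, 9}  B8 = {1, 3, 6, 10}
Tree: B1–B2, B2–B3, B1–B4, B3–B5, B5–B6, B2–B7, B4–B8

Each bag holds 4 vertices, so the decomposition has width 3, which upper-bounds the treewidth. Conversely, {1, 2, 6, 8} is a clique of size 4, and the vertices of any clique must share a bag in every tree decomposition; so some bag has ≥ 4 vertices and tw(G) ≥ 3. The upper and lower bounds meet at 3, so that is the treewidth.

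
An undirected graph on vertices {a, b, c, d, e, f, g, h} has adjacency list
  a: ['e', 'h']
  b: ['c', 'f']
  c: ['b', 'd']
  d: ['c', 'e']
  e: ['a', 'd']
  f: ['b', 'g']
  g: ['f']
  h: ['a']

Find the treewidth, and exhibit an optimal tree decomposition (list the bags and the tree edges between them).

Treewidth 1.
Bags: B1 = {a, h}  B2 = {a, e}  B3 = {d, e}  B4 = {c, d}  B5 = {b, c}  B6 = {b, f}  B7 = {f, g}
Tree: B1–B2, B2–B3, B3–B4, B4–B5, B5–B6, B6–B7

The largest bag has 2 vertices, giving width 1; this decomposition certifies tw(G) ≤ 1. Since G has at least one edge (e.g. h–a), it is not an edgeless graph, so tw(G) ≥ 1. The upper and lower bounds meet at 1, so that is the treewidth.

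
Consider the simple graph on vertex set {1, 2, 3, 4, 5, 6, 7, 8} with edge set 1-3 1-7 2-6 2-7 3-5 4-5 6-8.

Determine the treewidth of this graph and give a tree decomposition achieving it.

Treewidth 1.
Bags: B1 = {4, 5}  B2 = {3, 5}  B3 = {1, 3}  B4 = {1, 7}  B5 = {2, 7}  B6 = {2, 6}  B7 = {6, 8}
Tree: B1–B2, B2–B3, B3–B4, B4–B5, B5–B6, B6–B7

The largest bag has 2 vertices, giving width 1; this decomposition certifies tw(G) ≤ 1. Any graph with an edge has treewidth ≥ 1, and G has the edge 4–5. Combining the bounds, tw(G) = 1.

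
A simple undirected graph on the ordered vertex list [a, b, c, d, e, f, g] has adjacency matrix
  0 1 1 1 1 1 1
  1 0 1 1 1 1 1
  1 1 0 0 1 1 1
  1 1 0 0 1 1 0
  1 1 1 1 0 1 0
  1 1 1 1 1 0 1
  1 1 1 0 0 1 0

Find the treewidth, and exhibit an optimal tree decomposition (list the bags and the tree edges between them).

Treewidth 4.
One optimal decomposition is:
Bags: B1 = {a, b, d, e, f}  B2 = {a, b, c, e, f}  B3 = {a, b, c, f, g}
Tree: B1–B2, B2–B3

Each bag holds 5 vertices, so the decomposition has width 4, which upper-bounds the treewidth. For the lower bound, the 5 vertices {a, b, c, f, g} are pairwise adjacent, and any tree decomposition puts a clique entirely inside one bag — forcing width ≥ 4. Therefore the treewidth is 4.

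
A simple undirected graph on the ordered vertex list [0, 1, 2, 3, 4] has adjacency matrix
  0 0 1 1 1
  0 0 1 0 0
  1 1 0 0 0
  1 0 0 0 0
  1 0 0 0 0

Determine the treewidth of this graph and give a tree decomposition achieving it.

Treewidth 1.
Bags: B1 = {0, 4}  B2 = {0, 3}  B3 = {0, 2}  B4 = {1, 2}
Tree: B1–B2, B2–B3, B3–B4

Each bag holds 2 vertices, so the decomposition has width 1, which upper-bounds the treewidth. Since G has at least one edge (e.g. 4–0), it is not an edgeless graph, so tw(G) ≥ 1. The upper and lower bounds meet at 1, so that is the treewidth.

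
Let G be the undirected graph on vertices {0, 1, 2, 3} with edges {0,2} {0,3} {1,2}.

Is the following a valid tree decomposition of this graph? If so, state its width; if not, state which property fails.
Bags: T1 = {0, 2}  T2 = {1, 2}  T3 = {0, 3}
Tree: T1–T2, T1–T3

Checking the three conditions: (i) the bags cover all of {0, 1, 2, 3}; (ii) for each edge, some bag contains both endpoints; (iii) the bags containing any fixed vertex form a subtree. All hold, so the decomposition is valid with width 2 − 1 = 1.

Yes; width 1.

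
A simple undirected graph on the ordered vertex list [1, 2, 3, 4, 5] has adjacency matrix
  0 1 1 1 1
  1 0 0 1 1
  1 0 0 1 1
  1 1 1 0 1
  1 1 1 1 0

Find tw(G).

3

A width-3 tree decomposition is:
Bags: B1 = {1, 3, 4, 5}  B2 = {1, 2, 4, 5}
Tree: B1–B2
Every bag has size at most 4, so the width is 4 − 1 = 3 and tw(G) ≤ 3. For the lower bound, the 4 vertices {1, 2, 4, 5} are pairwise adjacent, and any tree decomposition puts a clique entirely inside one bag — forcing width ≥ 3. The upper and lower bounds meet at 3, so that is the treewidth.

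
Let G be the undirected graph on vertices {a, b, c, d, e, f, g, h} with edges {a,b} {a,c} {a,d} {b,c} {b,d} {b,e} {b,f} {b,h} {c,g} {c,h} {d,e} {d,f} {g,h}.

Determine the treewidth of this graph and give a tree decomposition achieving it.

Treewidth 2.
One such decomposition:
Bags: B1 = {a, b, d}  B2 = {b, d, e}  B3 = {a, b, c}  B4 = {b, c, h}  B5 = {b, d, f}  B6 = {c, g, h}
Tree: B1–B2, B1–B3, B3–B4, B2–B5, B4–B6

Every bag has size at most 3, so the width is 3 − 1 = 2 and tw(G) ≤ 2. On the other hand G contains the 3-clique {c, g, h}. A clique must lie in a single bag of any decomposition, so no decomposition can have width below 2. Therefore the treewidth is 2.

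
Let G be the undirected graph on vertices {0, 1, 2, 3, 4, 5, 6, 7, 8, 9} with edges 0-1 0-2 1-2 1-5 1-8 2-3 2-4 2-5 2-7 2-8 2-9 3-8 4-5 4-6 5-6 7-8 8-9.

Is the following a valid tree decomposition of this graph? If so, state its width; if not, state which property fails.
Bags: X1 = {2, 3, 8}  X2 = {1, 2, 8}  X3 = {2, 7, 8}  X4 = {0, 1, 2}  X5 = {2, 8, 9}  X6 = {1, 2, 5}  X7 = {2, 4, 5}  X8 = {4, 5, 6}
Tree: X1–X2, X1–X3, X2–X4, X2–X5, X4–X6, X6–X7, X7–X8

Checking the three conditions: (i) the bags cover all of {0, 1, 2, 3, 4, 5, 6, 7, 8, 9}; (ii) for each edge, some bag contains both endpoints; (iii) the bags containing any fixed vertex form a subtree. All hold, so the decomposition is valid with width 3 − 1 = 2.

Yes; width 2.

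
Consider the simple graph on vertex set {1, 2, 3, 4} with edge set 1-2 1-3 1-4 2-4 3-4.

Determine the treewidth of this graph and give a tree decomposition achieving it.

Each bag holds 3 vertices, so the decomposition has width 2, which upper-bounds the treewidth. On the other hand G contains the 3-clique {1, 2, 4}. A clique must lie in a single bag of any decomposition, so no decomposition can have width below 2. Combining the bounds, tw(G) = 2.

Treewidth 2.
One optimal decomposition is:
Bags: B1 = {1, 2, 4}  B2 = {1, 3, 4}
Tree: B1–B2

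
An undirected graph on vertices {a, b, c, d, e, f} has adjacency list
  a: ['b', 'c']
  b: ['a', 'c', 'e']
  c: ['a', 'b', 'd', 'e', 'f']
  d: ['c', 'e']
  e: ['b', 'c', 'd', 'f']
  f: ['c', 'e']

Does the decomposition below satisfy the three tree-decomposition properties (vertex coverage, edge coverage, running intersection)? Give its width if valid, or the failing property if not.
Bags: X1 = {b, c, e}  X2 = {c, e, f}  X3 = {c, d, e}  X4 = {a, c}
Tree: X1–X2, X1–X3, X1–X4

A tree decomposition must satisfy three properties: every vertex lies in some bag; for every edge, both endpoints lie together in some bag; and for every vertex, the bags containing it form a connected subtree. Here edge (b,a) lies in no bag, so the decomposition is invalid.

No — edge (b,a) lies in no bag.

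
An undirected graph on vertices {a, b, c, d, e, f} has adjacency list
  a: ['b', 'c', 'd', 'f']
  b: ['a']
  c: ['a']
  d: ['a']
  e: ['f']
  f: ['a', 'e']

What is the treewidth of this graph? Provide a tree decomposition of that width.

Every bag has size at most 2, so the width is 2 − 1 = 1 and tw(G) ≤ 1. G has an edge, so its treewidth is at least 1. Combining the bounds, tw(G) = 1.

Treewidth 1.
One optimal decomposition is:
Bags: B1 = {e, f}  B2 = {a, f}  B3 = {a, b}  B4 = {a, d}  B5 = {a, c}
Tree: B1–B2, B2–B3, B2–B4, B3–B5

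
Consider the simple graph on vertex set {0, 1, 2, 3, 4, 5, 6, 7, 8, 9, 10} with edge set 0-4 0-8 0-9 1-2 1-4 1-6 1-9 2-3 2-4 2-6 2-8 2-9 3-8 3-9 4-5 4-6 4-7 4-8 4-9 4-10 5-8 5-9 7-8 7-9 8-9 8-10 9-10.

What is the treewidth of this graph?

A width-3 tree decomposition is:
Bags: B1 = {2, 4, 8, 9}  B2 = {1, 2, 4, 9}  B3 = {0, 4, 8, 9}  B4 = {4, 5, 8, 9}  B5 = {4, 8, 9, 10}  B6 = {1, 2, 4, 6}  B7 = {4, 7, 8, 9}  B8 = {2, 3, 8, 9}
Tree: B1–B2, B1–B3, B3–B4, B1–B5, B2–B6, B5–B7, B1–B8
Each bag holds 4 vertices, so the decomposition has width 3, which upper-bounds the treewidth. For the lower bound, the 4 vertices {2, 3, 8, 9} are pairwise adjacent, and any tree decomposition puts a clique entirely inside one bag — forcing width ≥ 3. Therefore the treewidth is 3.

3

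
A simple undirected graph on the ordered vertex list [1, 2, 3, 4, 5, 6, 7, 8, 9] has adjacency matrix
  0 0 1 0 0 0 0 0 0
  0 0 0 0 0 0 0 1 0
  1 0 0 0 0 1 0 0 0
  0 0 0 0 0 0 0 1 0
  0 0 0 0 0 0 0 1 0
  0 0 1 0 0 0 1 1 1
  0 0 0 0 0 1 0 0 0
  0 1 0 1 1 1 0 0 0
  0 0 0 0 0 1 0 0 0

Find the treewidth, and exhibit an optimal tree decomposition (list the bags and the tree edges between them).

Treewidth 1.
One such decomposition:
Bags: B1 = {6, 8}  B2 = {3, 6}  B3 = {6, 9}  B4 = {6, 7}  B5 = {1, 3}  B6 = {2, 8}  B7 = {4, 8}  B8 = {5, 8}
Tree: B1–B2, B1–B3, B2–B4, B2–B5, B1–B6, B1–B7, B7–B8

Each bag holds 2 vertices, so the decomposition has width 1, which upper-bounds the treewidth. Any graph with an edge has treewidth ≥ 1, and G has the edge 8–6. Therefore the treewidth is 1.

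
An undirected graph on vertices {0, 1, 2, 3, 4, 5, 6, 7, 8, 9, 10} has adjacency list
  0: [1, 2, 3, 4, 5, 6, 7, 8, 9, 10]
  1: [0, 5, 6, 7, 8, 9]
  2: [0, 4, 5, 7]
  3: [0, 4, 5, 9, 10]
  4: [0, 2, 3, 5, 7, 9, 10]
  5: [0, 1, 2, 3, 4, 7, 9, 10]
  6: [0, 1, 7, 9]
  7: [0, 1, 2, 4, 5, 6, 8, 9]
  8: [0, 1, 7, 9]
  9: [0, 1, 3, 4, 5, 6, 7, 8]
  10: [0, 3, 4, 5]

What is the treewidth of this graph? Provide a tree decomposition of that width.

Treewidth 4.
One optimal decomposition is:
Bags: B1 = {0, 4, 5, 7, 9}  B2 = {0, 1, 5, 7, 9}  B3 = {0, 3, 4, 5, 9}  B4 = {0, 2, 4, 5, 7}  B5 = {0, 1, 6, 7, 9}  B6 = {0, 3, 4, 5, 10}  B7 = {0, 1, 7, 8, 9}
Tree: B1–B2, B1–B3, B1–B4, B2–B5, B3–B6, B2–B7

Each bag holds 5 vertices, so the decomposition has width 4, which upper-bounds the treewidth. For the lower bound, the 5 vertices {0, 1, 7, 8, 9} are pairwise adjacent, and any tree decomposition puts a clique entirely inside one bag — forcing width ≥ 4. Therefore the treewidth is 4.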